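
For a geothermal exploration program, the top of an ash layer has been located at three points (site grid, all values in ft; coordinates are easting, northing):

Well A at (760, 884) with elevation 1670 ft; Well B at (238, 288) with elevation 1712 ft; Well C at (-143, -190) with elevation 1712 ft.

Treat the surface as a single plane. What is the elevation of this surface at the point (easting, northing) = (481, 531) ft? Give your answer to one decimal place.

1667.9 ft

Two edge vectors: Well A→Well B = (-522, -596, 42), Well A→Well C = (-903, -1074, 42).
Normal n = (Well A→Well B) × (Well A→Well C) = (20076, -16002, 22440).
So ∂z/∂easting = −n_x/n_z = −0.89465 and ∂z/∂northing = −n_y/n_z = 0.71310.
Intercept c from Well A: 1670 + 679.94 − 630.38 = 1719.55.
At (481, 531): z = −430.3 + 378.7 + 1719.55 = 1667.9 ft.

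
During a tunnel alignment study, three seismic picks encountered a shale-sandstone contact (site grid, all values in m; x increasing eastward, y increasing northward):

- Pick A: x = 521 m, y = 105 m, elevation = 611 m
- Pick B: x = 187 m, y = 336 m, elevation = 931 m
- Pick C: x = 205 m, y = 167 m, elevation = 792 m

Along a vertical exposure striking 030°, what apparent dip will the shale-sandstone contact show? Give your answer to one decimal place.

24.9°

Two edge vectors: Pick A→Pick B = (-334, 231, 320), Pick A→Pick C = (-316, 62, 181).
Normal n = (Pick A→Pick B) × (Pick A→Pick C) = (21971, -40666, 52288).
So ∂z/∂x = −n_x/n_z = −0.42019 and ∂z/∂y = −n_y/n_z = 0.77773.
Unit vector along 030° is (sin 30°, cos 30°) = (0.5000, 0.8660).
Slope in that direction = a·(0.5000) + b·(0.8660) = 0.46344.
Apparent dip = arctan|0.46344| = 24.9° (true dip is 41.5°, so apparent ≤ true as expected).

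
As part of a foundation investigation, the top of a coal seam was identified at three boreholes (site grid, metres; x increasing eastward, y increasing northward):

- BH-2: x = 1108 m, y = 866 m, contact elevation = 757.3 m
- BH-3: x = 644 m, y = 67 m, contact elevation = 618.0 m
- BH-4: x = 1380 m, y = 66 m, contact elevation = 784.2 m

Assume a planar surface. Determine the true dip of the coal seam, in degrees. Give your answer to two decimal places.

Two edge vectors: BH-2→BH-3 = (-464, -799, -139.3), BH-2→BH-4 = (272, -800, 26.9).
Normal n = (BH-2→BH-3) × (BH-2→BH-4) = (-132933.1, -25408, 588528).
So ∂z/∂x = −n_x/n_z = 0.22587 and ∂z/∂y = −n_y/n_z = 0.04317.
Gradient magnitude |∇z| = √(a² + b²) = √(0.05102 + 0.00186) = 0.22996.
True dip = arctan(0.22996) = 12.95°, dipping toward W (azimuth ≈ 259°).

12.95°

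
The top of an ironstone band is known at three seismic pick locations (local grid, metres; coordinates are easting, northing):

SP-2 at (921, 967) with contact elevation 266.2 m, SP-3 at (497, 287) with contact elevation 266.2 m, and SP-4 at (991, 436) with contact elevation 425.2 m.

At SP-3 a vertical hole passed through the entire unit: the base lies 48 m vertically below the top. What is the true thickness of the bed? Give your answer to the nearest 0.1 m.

Two edge vectors: SP-2→SP-3 = (-424, -680, 0), SP-2→SP-4 = (70, -531, 159).
Normal n = (SP-2→SP-3) × (SP-2→SP-4) = (-108120, 67416, 272744).
So ∂z/∂easting = −n_x/n_z = 0.39642 and ∂z/∂northing = −n_y/n_z = −0.24718.
|∇z| = √(a²+b²) = 0.46716, so dip δ = arctan(0.46716) = 25.04°.
True thickness = vertical thickness × cos δ = 48 × cos 25.04° = 43.5 m.

43.5 m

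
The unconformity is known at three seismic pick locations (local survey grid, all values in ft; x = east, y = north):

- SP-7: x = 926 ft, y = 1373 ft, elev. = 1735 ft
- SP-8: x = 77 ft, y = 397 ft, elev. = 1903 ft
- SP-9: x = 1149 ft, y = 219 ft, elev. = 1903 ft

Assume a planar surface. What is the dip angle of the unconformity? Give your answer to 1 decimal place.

Two edge vectors: SP-7→SP-8 = (-849, -976, 168), SP-7→SP-9 = (223, -1154, 168).
Normal n = (SP-7→SP-8) × (SP-7→SP-9) = (29904, 180096, 1197394).
So ∂z/∂x = −n_x/n_z = −0.02497 and ∂z/∂y = −n_y/n_z = −0.15041.
Gradient magnitude |∇z| = √(a² + b²) = √(0.00062 + 0.02262) = 0.15247.
True dip = arctan(0.15247) = 8.7°, dipping toward N (azimuth ≈ 009°).

8.7°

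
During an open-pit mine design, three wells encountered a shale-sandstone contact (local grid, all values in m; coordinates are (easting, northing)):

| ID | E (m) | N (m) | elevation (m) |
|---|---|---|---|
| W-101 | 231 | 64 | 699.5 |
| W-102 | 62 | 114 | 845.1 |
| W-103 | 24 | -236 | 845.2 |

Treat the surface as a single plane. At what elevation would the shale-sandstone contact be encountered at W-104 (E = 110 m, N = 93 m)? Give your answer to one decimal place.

803.1 m

Two edge vectors: W-101→W-102 = (-169, 50, 145.6), W-101→W-103 = (-207, -300, 145.7).
Normal n = (W-101→W-102) × (W-101→W-103) = (50965, -5515.9, 61050).
So ∂z/∂E = −n_x/n_z = −0.83481 and ∂z/∂N = −n_y/n_z = 0.09035.
Intercept c from W-101: 699.5 + 192.84 − 5.78 = 886.56.
At (110, 93): z = −91.8 + 8.4 + 886.56 = 803.1 m.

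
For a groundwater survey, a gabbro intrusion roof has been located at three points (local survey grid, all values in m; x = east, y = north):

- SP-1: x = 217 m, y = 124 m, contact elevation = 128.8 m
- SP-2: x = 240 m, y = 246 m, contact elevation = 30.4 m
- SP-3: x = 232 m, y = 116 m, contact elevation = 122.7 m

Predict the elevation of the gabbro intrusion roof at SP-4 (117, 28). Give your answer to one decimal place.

268.5 m

Two edge vectors: SP-1→SP-2 = (23, 122, -98.4), SP-1→SP-3 = (15, -8, -6.1).
Normal n = (SP-1→SP-2) × (SP-1→SP-3) = (-1531.4, -1335.7, -2014).
So ∂z/∂x = −n_x/n_z = −0.76038 and ∂z/∂y = −n_y/n_z = −0.66321.
Intercept c from SP-1: 128.8 + 165.00 + 82.24 = 376.04.
At (117, 28): z = −89.0 − 18.6 + 376.04 = 268.5 m.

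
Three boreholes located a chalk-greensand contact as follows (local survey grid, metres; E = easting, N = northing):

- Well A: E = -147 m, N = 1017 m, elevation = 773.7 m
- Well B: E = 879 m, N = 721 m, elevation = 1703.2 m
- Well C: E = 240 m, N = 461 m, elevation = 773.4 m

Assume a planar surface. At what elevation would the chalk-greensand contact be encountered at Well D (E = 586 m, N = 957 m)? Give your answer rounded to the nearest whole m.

Let the plane be z = a·E + b·N + c.
Well B−Well A: 1026a − 296b = 929.5;  Well C−Well A: 387a − 556b = −0.3.
Solving gives a = 1.13377, b = 0.78969.
Then c = 773.7 − a·-147 − b·1017 = 137.25.
At (586, 957): z = 664.4 + 755.7 + 137.25 = 1557.4 m.

1557 m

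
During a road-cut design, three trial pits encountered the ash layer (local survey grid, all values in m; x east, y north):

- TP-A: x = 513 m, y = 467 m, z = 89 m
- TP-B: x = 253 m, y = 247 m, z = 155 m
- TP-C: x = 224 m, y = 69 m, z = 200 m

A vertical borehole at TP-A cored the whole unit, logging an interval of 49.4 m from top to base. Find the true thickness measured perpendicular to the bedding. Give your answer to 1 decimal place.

Let the plane be z = a·x + b·y + c.
TP-B−TP-A: −260a − 220b = 66;  TP-C−TP-A: −289a − 398b = 111.
Solving gives a = −0.04632, b = −0.24526.
|∇z| = √(a²+b²) = 0.24960, so dip δ = arctan(0.24960) = 14.01°.
True thickness = vertical thickness × cos δ = 49.4 × cos 14.01° = 47.9 m.

47.9 m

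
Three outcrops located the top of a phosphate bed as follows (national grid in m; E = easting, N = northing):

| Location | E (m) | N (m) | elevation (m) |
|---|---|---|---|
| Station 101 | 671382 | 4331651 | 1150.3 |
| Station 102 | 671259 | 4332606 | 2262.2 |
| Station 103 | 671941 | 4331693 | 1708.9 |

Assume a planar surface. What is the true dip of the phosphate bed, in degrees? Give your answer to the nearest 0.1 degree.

57.5°

Let the plane be z = a·E + b·N + c.
Station 102−Station 101: −123a + 955b = 1111.9;  Station 103−Station 101: 559a + 42b = 558.6.
Solving gives a = 0.90307, b = 1.28060.
Gradient magnitude |∇z| = √(a² + b²) = √(0.81553 + 1.63995) = 1.56700.
True dip = arctan(1.56700) = 57.5°, dipping toward SW (azimuth ≈ 215°).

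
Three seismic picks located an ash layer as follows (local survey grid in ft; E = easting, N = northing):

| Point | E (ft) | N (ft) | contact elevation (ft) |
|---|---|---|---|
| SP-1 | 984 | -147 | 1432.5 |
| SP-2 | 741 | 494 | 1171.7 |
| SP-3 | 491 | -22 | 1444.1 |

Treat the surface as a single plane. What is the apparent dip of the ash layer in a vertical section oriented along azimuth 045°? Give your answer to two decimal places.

23.00°

Let the plane be z = a·E + b·N + c.
SP-2−SP-1: −243a + 641b = −260.8;  SP-3−SP-1: −493a + 125b = 11.6.
Solving gives a = −0.14016, b = −0.46000.
Unit vector along 045° is (sin 45°, cos 45°) = (0.7071, 0.7071).
Slope in that direction = a·(0.7071) + b·(0.7071) = −0.42438.
Apparent dip = arctan|0.42438| = 23.00° (true dip is 25.7°, so apparent ≤ true as expected).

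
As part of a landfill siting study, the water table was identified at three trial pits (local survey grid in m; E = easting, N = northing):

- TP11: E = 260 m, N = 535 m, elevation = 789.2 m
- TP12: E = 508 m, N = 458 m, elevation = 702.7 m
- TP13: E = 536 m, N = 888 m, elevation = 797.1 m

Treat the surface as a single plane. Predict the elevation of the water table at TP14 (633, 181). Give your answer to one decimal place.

Two edge vectors: TP11→TP12 = (248, -77, -86.5), TP11→TP13 = (276, 353, 7.9).
Normal n = (TP11→TP12) × (TP11→TP13) = (29926.2, -25833.2, 108796).
So ∂z/∂E = −n_x/n_z = −0.27507 and ∂z/∂N = −n_y/n_z = 0.23745.
Intercept c from TP11: 789.2 + 71.52 − 127.03 = 733.68.
At (633, 181): z = −174.1 + 43.0 + 733.68 = 602.5 m.

602.5 m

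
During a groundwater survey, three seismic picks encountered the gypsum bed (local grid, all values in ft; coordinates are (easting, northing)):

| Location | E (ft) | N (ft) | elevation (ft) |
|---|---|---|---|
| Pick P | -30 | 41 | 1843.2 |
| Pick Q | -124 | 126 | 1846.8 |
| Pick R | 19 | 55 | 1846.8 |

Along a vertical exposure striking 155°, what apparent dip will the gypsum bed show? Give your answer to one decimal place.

3.7°

Two edge vectors: Pick P→Pick Q = (-94, 85, 3.6), Pick P→Pick R = (49, 14, 3.6).
Normal n = (Pick P→Pick Q) × (Pick P→Pick R) = (255.6, 514.8, -5481).
So ∂z/∂E = −n_x/n_z = 0.04663 and ∂z/∂N = −n_y/n_z = 0.09392.
Unit vector along 155° is (sin 155°, cos 155°) = (0.4226, -0.9063).
Slope in that direction = a·(0.4226) + b·(-0.9063) = −0.06542.
Apparent dip = arctan|0.06542| = 3.7° (true dip is 6.0°, so apparent ≤ true as expected).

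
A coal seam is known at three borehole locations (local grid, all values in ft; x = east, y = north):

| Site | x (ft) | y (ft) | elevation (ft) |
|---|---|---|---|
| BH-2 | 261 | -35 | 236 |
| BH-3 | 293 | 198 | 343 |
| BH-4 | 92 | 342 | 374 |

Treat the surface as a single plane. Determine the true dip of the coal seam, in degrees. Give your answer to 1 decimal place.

25.0°

Two edge vectors: BH-2→BH-3 = (32, 233, 107), BH-2→BH-4 = (-169, 377, 138).
Normal n = (BH-2→BH-3) × (BH-2→BH-4) = (-8185, -22499, 51441).
So ∂z/∂x = −n_x/n_z = 0.15911 and ∂z/∂y = −n_y/n_z = 0.43737.
Gradient magnitude |∇z| = √(a² + b²) = √(0.02532 + 0.19130) = 0.46542.
True dip = arctan(0.46542) = 25.0°, dipping toward SSW (azimuth ≈ 200°).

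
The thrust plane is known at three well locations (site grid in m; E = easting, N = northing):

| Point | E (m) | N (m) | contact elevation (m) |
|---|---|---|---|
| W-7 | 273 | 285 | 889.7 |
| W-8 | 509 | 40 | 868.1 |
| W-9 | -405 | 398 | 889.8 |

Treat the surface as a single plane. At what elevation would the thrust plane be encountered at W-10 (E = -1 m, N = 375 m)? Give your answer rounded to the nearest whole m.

Two edge vectors: W-7→W-8 = (236, -245, -21.6), W-7→W-9 = (-678, 113, 0.1).
Normal n = (W-7→W-8) × (W-7→W-9) = (2416.3, 14621.2, -139442).
So ∂z/∂E = −n_x/n_z = 0.01733 and ∂z/∂N = −n_y/n_z = 0.10486.
Intercept c from W-7: 889.7 − 4.73 − 29.88 = 855.09.
At (-1, 375): z = −0.0 + 39.3 + 855.09 = 894.4 m.

894 m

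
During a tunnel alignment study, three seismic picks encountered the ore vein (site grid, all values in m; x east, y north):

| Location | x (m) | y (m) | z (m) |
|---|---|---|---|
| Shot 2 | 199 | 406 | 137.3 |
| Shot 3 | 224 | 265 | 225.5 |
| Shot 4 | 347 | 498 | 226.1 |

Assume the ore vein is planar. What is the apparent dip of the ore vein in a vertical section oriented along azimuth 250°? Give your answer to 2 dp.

Two edge vectors: Shot 2→Shot 3 = (25, -141, 88.2), Shot 2→Shot 4 = (148, 92, 88.8).
Normal n = (Shot 2→Shot 3) × (Shot 2→Shot 4) = (-20635.2, 10833.6, 23168).
So ∂z/∂x = −n_x/n_z = 0.89068 and ∂z/∂y = −n_y/n_z = −0.46761.
Unit vector along 250° is (sin 250°, cos 250°) = (-0.9397, -0.3420).
Slope in that direction = a·(-0.9397) + b·(-0.3420) = −0.67703.
Apparent dip = arctan|0.67703| = 34.10° (true dip is 45.2°, so apparent ≤ true as expected).

34.10°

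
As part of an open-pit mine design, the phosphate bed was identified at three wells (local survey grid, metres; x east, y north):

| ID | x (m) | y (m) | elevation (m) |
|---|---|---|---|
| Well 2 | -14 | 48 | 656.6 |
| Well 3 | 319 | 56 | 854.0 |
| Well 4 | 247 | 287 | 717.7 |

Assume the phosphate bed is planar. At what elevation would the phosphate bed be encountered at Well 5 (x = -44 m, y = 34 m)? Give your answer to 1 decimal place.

Let the plane be z = a·x + b·y + c.
Well 3−Well 2: 333a + 8b = 197.4;  Well 4−Well 2: 261a + 239b = 61.1.
Solving gives a = 0.60246, b = −0.40226.
Then c = 656.6 − a·-14 − b·48 = 684.34.
At (-44, 34): z = −26.5 − 13.7 + 684.34 = 644.2 m.

644.2 m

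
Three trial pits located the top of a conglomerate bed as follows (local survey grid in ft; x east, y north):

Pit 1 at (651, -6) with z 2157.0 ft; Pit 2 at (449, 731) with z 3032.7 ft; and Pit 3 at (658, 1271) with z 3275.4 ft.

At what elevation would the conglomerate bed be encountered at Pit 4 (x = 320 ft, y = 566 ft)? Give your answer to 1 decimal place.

Let the plane be z = a·x + b·y + c.
Pit 2−Pit 1: −202a + 737b = 875.7;  Pit 3−Pit 1: 7a + 1277b = 1118.4.
Solving gives a = −1.117421, b = 0.881928.
Then c = 2157 − a·651 − b·-6 = 2889.73.
At (320, 566): z = −357.6 + 499.2 + 2889.73 = 3031.3 ft.

3031.3 ft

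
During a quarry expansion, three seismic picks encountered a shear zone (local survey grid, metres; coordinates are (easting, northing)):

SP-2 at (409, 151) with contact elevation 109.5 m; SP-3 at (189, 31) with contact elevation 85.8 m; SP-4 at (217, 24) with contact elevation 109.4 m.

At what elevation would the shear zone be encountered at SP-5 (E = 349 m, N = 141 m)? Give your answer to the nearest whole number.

82 m

Two edge vectors: SP-2→SP-3 = (-220, -120, -23.7), SP-2→SP-4 = (-192, -127, -0.1).
Normal n = (SP-2→SP-3) × (SP-2→SP-4) = (-2997.9, 4528.4, 4900).
So ∂z/∂E = −n_x/n_z = 0.61182 and ∂z/∂N = −n_y/n_z = −0.92416.
Intercept c from SP-2: 109.5 − 250.23 + 139.55 = −1.18.
At (349, 141): z = 213.5 − 130.3 − 1.18 = 82.0 m.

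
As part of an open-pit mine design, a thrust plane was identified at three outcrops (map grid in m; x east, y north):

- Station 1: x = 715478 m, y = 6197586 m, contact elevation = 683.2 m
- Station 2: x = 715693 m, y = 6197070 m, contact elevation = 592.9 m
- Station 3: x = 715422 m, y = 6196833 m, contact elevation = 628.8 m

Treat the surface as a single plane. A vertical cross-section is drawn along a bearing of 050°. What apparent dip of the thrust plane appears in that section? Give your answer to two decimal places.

5.93°

Let the plane be z = a·x + b·y + c.
Station 2−Station 1: 215a − 516b = −90.3;  Station 3−Station 1: −56a − 753b = −54.4.
Solving gives a = −0.20926, b = 0.08781.
Unit vector along 050° is (sin 50°, cos 50°) = (0.7660, 0.6428).
Slope in that direction = a·(0.7660) + b·(0.6428) = −0.10386.
Apparent dip = arctan|0.10386| = 5.93° (true dip is 12.8°, so apparent ≤ true as expected).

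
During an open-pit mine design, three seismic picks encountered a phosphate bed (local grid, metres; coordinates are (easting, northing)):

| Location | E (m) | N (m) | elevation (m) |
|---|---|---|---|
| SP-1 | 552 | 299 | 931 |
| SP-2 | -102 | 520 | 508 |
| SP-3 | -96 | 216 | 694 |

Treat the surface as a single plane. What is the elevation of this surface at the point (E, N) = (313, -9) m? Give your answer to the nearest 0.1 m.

1010.9 m

Two edge vectors: SP-1→SP-2 = (-654, 221, -423), SP-1→SP-3 = (-648, -83, -237).
Normal n = (SP-1→SP-2) × (SP-1→SP-3) = (-87486, 119106, 197490).
So ∂z/∂E = −n_x/n_z = 0.44299 and ∂z/∂N = −n_y/n_z = −0.60310.
Intercept c from SP-1: 931 − 244.53 + 180.33 = 866.80.
At (313, -9): z = 138.7 + 5.4 + 866.80 = 1010.9 m.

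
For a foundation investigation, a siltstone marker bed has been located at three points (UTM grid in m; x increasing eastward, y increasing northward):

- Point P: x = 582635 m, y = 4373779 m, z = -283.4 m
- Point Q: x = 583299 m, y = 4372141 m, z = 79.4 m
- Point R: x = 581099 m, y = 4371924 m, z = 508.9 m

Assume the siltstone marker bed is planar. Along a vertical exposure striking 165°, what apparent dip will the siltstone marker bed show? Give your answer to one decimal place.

Let the plane be z = a·x + b·y + c.
Point Q−Point P: 664a − 1638b = 362.8;  Point R−Point P: −1536a − 1855b = 792.3.
Solving gives a = −0.16671, b = −0.28907.
Unit vector along 165° is (sin 165°, cos 165°) = (0.2588, -0.9659).
Slope in that direction = a·(0.2588) + b·(-0.9659) = 0.23607.
Apparent dip = arctan|0.23607| = 13.3° (true dip is 18.5°, so apparent ≤ true as expected).

13.3°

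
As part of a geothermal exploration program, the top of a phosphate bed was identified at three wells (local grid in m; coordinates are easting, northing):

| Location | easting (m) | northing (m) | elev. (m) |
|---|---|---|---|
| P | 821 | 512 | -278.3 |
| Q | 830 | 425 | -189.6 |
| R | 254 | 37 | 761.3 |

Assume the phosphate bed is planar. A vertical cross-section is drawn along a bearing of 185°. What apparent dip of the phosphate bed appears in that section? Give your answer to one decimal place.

49.9°

Two edge vectors: P→Q = (9, -87, 88.7), P→R = (-567, -475, 1039.6).
Normal n = (P→Q) × (P→R) = (-48312.7, -59649.3, -53604).
So ∂z/∂easting = −n_x/n_z = −0.90129 and ∂z/∂northing = −n_y/n_z = −1.11278.
Unit vector along 185° is (sin 185°, cos 185°) = (-0.0872, -0.9962).
Slope in that direction = a·(-0.0872) + b·(-0.9962) = 1.18710.
Apparent dip = arctan|1.18710| = 49.9° (true dip is 55.1°, so apparent ≤ true as expected).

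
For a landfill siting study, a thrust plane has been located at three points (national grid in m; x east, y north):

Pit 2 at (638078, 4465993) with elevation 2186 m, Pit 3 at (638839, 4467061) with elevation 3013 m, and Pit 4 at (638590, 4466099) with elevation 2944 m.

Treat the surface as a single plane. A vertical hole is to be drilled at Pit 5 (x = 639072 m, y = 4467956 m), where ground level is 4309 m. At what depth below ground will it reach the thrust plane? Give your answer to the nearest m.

1230 m

Two edge vectors: Pit 2→Pit 3 = (761, 1068, 827), Pit 2→Pit 4 = (512, 106, 758).
Normal n = (Pit 2→Pit 3) × (Pit 2→Pit 4) = (721882, -153414, -466150).
So ∂z/∂x = −n_x/n_z = 1.54860453 and ∂z/∂y = −n_y/n_z = −0.32910866.
Intercept c from Pit 2: 2186 − 988130.48 + 1469796.95 = 483852.47.
At (639072, 4467956): z_contact = 989669.8 − 1470443.0 + 483852.47 = 3079.3 m.
Depth below ground = 4309 − 3079.3 = 1230 m.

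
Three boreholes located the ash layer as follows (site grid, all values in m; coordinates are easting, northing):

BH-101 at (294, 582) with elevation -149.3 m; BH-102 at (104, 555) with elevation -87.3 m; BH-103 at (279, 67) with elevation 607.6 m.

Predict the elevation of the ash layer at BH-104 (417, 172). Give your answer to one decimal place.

437.4 m

Two edge vectors: BH-101→BH-102 = (-190, -27, 62), BH-101→BH-103 = (-15, -515, 756.9).
Normal n = (BH-101→BH-102) × (BH-101→BH-103) = (11493.7, 142881, 97445).
So ∂z/∂easting = −n_x/n_z = −0.11795 and ∂z/∂northing = −n_y/n_z = −1.46627.
Intercept c from BH-101: -149.3 + 34.68 + 853.37 = 738.75.
At (417, 172): z = −49.2 − 252.2 + 738.75 = 437.4 m.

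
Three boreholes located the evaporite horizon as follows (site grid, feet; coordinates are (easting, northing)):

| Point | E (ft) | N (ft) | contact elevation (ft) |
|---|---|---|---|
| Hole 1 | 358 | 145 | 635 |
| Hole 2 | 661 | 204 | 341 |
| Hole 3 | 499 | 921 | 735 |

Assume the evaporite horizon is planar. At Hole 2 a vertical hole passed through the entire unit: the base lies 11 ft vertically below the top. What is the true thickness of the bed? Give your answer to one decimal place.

7.5 ft

Let the plane be z = a·E + b·N + c.
Hole 2−Hole 1: 303a + 59b = −294;  Hole 3−Hole 1: 141a + 776b = 100.
Solving gives a = −1.03190, b = 0.31636.
|∇z| = √(a²+b²) = 1.07931, so dip δ = arctan(1.07931) = 47.18°.
True thickness = vertical thickness × cos δ = 11 × cos 47.18° = 7.5 ft.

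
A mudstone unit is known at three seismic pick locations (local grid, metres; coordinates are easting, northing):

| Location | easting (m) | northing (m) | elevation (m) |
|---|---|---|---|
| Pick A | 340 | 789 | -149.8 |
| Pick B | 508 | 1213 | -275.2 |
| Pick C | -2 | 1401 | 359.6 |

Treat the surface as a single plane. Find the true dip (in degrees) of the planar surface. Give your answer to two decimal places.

Let the plane be z = a·easting + b·northing + c.
Pick B−Pick A: 168a + 424b = −125.4;  Pick C−Pick A: −342a + 612b = 509.4.
Solving gives a = −1.18120, b = 0.17227.
Gradient magnitude |∇z| = √(a² + b²) = √(1.39524 + 0.02968) = 1.19370.
True dip = arctan(1.19370) = 50.05°, dipping toward E (azimuth ≈ 098°).

50.05°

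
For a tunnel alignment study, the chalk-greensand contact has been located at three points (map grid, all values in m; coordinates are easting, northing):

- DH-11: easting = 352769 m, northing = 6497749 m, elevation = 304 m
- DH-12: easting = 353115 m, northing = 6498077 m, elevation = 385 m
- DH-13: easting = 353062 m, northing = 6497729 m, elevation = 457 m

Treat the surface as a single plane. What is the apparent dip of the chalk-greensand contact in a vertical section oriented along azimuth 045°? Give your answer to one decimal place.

8.8°

Two edge vectors: DH-11→DH-12 = (346, 328, 81), DH-11→DH-13 = (293, -20, 153).
Normal n = (DH-11→DH-12) × (DH-11→DH-13) = (51804, -29205, -103024).
So ∂z/∂easting = −n_x/n_z = 0.50283 and ∂z/∂northing = −n_y/n_z = −0.28348.
Unit vector along 045° is (sin 45°, cos 45°) = (0.7071, 0.7071).
Slope in that direction = a·(0.7071) + b·(0.7071) = 0.15511.
Apparent dip = arctan|0.15511| = 8.8° (true dip is 30.0°, so apparent ≤ true as expected).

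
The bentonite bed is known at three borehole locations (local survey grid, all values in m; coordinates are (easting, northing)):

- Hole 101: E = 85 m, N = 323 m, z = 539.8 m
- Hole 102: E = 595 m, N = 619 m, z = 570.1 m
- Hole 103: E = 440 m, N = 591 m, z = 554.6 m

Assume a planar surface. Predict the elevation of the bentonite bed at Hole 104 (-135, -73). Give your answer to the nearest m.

Let the plane be z = a·E + b·N + c.
Hole 102−Hole 101: 510a + 296b = 30.3;  Hole 103−Hole 101: 355a + 268b = 14.8.
Solving gives a = 0.11834, b = −0.10153.
Then c = 539.8 − a·85 − b·323 = 562.54.
At (-135, -73): z = −16.0 + 7.4 + 562.54 = 554.0 m.

554 m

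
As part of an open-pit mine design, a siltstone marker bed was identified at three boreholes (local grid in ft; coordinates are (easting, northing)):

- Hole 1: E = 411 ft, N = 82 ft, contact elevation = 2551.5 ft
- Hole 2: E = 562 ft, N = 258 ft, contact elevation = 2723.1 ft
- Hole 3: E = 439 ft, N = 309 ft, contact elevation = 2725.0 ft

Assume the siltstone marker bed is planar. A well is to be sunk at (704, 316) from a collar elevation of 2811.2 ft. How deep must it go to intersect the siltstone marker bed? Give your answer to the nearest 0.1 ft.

5.1 ft

Let the plane be z = a·E + b·N + c.
Hole 2−Hole 1: 151a + 176b = 171.6;  Hole 3−Hole 1: 28a + 227b = 173.5.
Solving gives a = 0.28680, b = 0.72894.
Then c = 2551.5 − a·411 − b·82 = 2373.85.
At (704, 316): z_contact = 201.90 + 230.35 + 2373.85 = 2806.10 ft.
Depth below ground = 2811.2 − 2806.10 = 5.1 ft.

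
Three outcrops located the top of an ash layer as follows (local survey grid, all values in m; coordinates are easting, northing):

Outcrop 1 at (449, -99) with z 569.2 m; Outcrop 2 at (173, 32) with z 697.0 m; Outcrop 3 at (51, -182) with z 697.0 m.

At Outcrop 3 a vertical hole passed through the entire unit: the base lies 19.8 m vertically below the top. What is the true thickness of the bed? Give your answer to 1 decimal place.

18.3 m

Two edge vectors: Outcrop 1→Outcrop 2 = (-276, 131, 127.8), Outcrop 1→Outcrop 3 = (-398, -83, 127.8).
Normal n = (Outcrop 1→Outcrop 2) × (Outcrop 1→Outcrop 3) = (27349.2, -15591.6, 75046).
So ∂z/∂easting = −n_x/n_z = −0.36443 and ∂z/∂northing = −n_y/n_z = 0.20776.
|∇z| = √(a²+b²) = 0.41949, so dip δ = arctan(0.41949) = 22.76°.
True thickness = vertical thickness × cos δ = 19.8 × cos 22.76° = 18.3 m.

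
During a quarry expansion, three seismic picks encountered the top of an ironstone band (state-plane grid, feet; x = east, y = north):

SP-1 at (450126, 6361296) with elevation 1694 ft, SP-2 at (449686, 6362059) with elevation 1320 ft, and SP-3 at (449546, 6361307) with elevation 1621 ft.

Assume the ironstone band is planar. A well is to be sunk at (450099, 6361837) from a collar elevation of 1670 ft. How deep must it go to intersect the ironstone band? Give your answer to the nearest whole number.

208 ft

Two edge vectors: SP-1→SP-2 = (-440, 763, -374), SP-1→SP-3 = (-580, 11, -73).
Normal n = (SP-1→SP-2) × (SP-1→SP-3) = (-51585, 184800, 437700).
So ∂z/∂x = −n_x/n_z = 0.11785469 and ∂z/∂y = −n_y/n_z = −0.42220699.
Intercept c from SP-1: 1694 − 53049.46 + 2685783.64 = 2634428.18.
At (450099, 6361837): z_contact = 53046.3 − 2686012.1 + 2634428.18 = 1462.4 ft.
Depth below ground = 1670 − 1462.4 = 208 ft.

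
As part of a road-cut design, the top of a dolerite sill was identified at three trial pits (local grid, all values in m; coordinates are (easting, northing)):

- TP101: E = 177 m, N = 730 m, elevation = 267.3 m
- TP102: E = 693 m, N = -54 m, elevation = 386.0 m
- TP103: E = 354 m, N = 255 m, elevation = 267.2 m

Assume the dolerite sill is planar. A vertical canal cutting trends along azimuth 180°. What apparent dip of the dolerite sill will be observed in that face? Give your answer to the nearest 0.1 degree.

11.2°

Two edge vectors: TP101→TP102 = (516, -784, 118.7), TP101→TP103 = (177, -475, -0.1).
Normal n = (TP101→TP102) × (TP101→TP103) = (56460.9, 21061.5, -106332).
So ∂z/∂E = −n_x/n_z = 0.53099 and ∂z/∂N = −n_y/n_z = 0.19807.
Unit vector along 180° is (sin 180°, cos 180°) = (0.0000, -1.0000).
Slope in that direction = a·(0.0000) + b·(-1.0000) = −0.19807.
Apparent dip = arctan|0.19807| = 11.2° (true dip is 29.5°, so apparent ≤ true as expected).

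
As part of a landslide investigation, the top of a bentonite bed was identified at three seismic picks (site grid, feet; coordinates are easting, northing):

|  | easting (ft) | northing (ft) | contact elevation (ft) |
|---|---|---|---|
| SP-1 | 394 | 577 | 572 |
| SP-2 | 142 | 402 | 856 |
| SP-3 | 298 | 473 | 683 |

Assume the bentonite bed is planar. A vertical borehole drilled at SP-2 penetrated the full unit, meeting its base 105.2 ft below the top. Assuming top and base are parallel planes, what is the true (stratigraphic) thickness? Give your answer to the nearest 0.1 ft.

Let the plane be z = a·easting + b·northing + c.
SP-2−SP-1: −252a − 175b = 284;  SP-3−SP-1: −96a − 104b = 111.
Solving gives a = −1.07472, b = −0.07526.
|∇z| = √(a²+b²) = 1.07736, so dip δ = arctan(1.07736) = 47.13°.
True thickness = vertical thickness × cos δ = 105.2 × cos 47.13° = 71.6 ft.

71.6 ft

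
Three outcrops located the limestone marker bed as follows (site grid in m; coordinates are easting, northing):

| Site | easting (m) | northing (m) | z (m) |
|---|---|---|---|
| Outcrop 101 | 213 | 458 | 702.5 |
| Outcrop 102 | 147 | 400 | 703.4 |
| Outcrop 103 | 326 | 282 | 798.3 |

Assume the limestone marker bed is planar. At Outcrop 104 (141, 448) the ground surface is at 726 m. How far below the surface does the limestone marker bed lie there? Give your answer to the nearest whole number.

41 m

Two edge vectors: Outcrop 101→Outcrop 102 = (-66, -58, 0.9), Outcrop 101→Outcrop 103 = (113, -176, 95.8).
Normal n = (Outcrop 101→Outcrop 102) × (Outcrop 101→Outcrop 103) = (-5398, 6424.5, 18170).
So ∂z/∂easting = −n_x/n_z = 0.29708 and ∂z/∂northing = −n_y/n_z = −0.35358.
Intercept c from Outcrop 101: 702.5 − 63.28 + 161.94 = 801.16.
At (141, 448): z_contact = 41.9 − 158.4 + 801.16 = 684.6 m.
Depth below ground = 726 − 684.6 = 41 m.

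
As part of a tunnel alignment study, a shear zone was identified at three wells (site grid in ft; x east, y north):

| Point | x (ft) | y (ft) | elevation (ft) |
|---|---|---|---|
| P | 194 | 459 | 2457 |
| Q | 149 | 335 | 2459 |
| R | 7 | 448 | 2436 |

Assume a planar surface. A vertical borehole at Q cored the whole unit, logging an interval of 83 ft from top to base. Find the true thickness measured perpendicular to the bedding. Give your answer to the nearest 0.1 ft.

82.3 ft

Let the plane be z = a·x + b·y + c.
Q−P: −45a − 124b = 2;  R−P: −187a − 11b = −21.
Solving gives a = 0.11572, b = −0.05812.
|∇z| = √(a²+b²) = 0.12950, so dip δ = arctan(0.12950) = 7.38°.
True thickness = vertical thickness × cos δ = 83 × cos 7.38° = 82.3 ft.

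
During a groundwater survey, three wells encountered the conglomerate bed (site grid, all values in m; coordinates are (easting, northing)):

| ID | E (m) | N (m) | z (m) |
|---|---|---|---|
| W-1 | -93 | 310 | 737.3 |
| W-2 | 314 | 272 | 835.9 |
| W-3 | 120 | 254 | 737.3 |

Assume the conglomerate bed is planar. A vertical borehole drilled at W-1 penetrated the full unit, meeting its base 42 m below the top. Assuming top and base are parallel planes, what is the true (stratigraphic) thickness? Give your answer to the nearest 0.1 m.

23.5 m

Two edge vectors: W-1→W-2 = (407, -38, 98.6), W-1→W-3 = (213, -56, 0).
Normal n = (W-1→W-2) × (W-1→W-3) = (5521.6, 21001.8, -14698).
So ∂z/∂E = −n_x/n_z = 0.37567 and ∂z/∂N = −n_y/n_z = 1.42889.
|∇z| = √(a²+b²) = 1.47745, so dip δ = arctan(1.47745) = 55.91°.
True thickness = vertical thickness × cos δ = 42 × cos 55.91° = 23.5 m.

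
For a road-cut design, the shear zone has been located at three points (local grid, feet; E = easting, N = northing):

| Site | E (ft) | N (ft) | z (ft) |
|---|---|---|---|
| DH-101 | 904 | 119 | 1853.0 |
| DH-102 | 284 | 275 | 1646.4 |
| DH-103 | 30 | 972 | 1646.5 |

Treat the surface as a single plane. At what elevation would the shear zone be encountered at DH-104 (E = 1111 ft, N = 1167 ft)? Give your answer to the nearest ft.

2069 ft

Let the plane be z = a·E + b·N + c.
DH-102−DH-101: −620a + 156b = −206.6;  DH-103−DH-101: −874a + 853b = −206.5.
Solving gives a = 0.36690, b = 0.13385.
Then c = 1853 − a·904 − b·119 = 1505.39.
At (1111, 1167): z = 407.6 + 156.2 + 1505.39 = 2069.2 ft.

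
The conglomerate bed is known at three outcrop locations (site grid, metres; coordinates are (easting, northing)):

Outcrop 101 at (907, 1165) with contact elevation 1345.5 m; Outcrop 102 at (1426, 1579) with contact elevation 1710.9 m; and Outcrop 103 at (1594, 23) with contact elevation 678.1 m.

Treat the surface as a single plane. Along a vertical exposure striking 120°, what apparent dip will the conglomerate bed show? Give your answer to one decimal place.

Let the plane be z = a·E + b·N + c.
Outcrop 102−Outcrop 101: 519a + 414b = 365.4;  Outcrop 103−Outcrop 101: 687a − 1142b = −667.4.
Solving gives a = 0.16073, b = 0.68111.
Unit vector along 120° is (sin 120°, cos 120°) = (0.8660, -0.5000).
Slope in that direction = a·(0.8660) + b·(-0.5000) = −0.20135.
Apparent dip = arctan|0.20135| = 11.4° (true dip is 35.0°, so apparent ≤ true as expected).

11.4°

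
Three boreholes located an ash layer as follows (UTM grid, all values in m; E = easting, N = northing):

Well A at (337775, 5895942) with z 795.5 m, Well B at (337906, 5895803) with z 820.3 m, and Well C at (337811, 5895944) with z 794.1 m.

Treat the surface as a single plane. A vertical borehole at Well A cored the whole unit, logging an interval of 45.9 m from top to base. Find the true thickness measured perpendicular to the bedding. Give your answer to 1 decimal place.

Let the plane be z = a·E + b·N + c.
Well B−Well A: 131a − 139b = 24.8;  Well C−Well A: 36a + 2b = −1.4.
Solving gives a = −0.02754, b = −0.20437.
|∇z| = √(a²+b²) = 0.20621, so dip δ = arctan(0.20621) = 11.65°.
True thickness = vertical thickness × cos δ = 45.9 × cos 11.65° = 45.0 m.

45.0 m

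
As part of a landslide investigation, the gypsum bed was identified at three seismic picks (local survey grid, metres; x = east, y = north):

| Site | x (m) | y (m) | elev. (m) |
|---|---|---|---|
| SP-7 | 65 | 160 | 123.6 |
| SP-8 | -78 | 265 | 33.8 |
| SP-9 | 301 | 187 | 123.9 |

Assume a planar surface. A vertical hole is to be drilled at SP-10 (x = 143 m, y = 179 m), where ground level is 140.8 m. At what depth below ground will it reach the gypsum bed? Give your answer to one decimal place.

24.5 m

Let the plane be z = a·x + b·y + c.
SP-8−SP-7: −143a + 105b = −89.8;  SP-9−SP-7: 236a + 27b = 0.3.
Solving gives a = 0.08575, b = −0.73845.
Then c = 123.6 − a·65 − b·160 = 236.18.
At (143, 179): z_contact = 12.26 − 132.18 + 236.18 = 116.26 m.
Depth below ground = 140.8 − 116.26 = 24.5 m.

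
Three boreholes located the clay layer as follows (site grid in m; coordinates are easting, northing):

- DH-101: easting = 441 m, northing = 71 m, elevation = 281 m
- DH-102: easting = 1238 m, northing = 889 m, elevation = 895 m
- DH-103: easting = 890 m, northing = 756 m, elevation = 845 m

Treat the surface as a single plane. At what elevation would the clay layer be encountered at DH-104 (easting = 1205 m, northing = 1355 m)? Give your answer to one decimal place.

Two edge vectors: DH-101→DH-102 = (797, 818, 614), DH-101→DH-103 = (449, 685, 564).
Normal n = (DH-101→DH-102) × (DH-101→DH-103) = (40762, -173822, 178663).
So ∂z/∂easting = −n_x/n_z = −0.228150 and ∂z/∂northing = −n_y/n_z = 0.972904.
Intercept c from DH-101: 281 + 100.61 − 69.08 = 312.54.
At (1205, 1355): z = −274.9 + 1318.3 + 312.54 = 1355.9 m.

1355.9 m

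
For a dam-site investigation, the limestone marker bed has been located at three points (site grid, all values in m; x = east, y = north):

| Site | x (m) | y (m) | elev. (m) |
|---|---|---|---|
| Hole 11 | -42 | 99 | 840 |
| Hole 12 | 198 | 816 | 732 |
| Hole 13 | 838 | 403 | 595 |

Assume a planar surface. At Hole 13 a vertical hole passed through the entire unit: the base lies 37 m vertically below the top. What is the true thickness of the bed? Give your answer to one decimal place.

35.8 m

Let the plane be z = a·x + b·y + c.
Hole 12−Hole 11: 240a + 717b = −108;  Hole 13−Hole 11: 880a + 304b = −245.
Solving gives a = −0.25597, b = −0.06495.
|∇z| = √(a²+b²) = 0.26408, so dip δ = arctan(0.26408) = 14.79°.
True thickness = vertical thickness × cos δ = 37 × cos 14.79° = 35.8 m.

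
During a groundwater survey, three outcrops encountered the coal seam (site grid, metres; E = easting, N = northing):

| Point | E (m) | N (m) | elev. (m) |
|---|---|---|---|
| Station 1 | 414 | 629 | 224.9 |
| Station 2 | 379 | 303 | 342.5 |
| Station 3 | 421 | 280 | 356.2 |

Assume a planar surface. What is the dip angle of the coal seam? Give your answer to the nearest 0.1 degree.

Two edge vectors: Station 1→Station 2 = (-35, -326, 117.6), Station 1→Station 3 = (7, -349, 131.3).
Normal n = (Station 1→Station 2) × (Station 1→Station 3) = (-1761.4, 5418.7, 14497).
So ∂z/∂E = −n_x/n_z = 0.12150 and ∂z/∂N = −n_y/n_z = −0.37378.
Gradient magnitude |∇z| = √(a² + b²) = √(0.01476 + 0.13971) = 0.39303.
True dip = arctan(0.39303) = 21.5°, dipping toward NNW (azimuth ≈ 342°).

21.5°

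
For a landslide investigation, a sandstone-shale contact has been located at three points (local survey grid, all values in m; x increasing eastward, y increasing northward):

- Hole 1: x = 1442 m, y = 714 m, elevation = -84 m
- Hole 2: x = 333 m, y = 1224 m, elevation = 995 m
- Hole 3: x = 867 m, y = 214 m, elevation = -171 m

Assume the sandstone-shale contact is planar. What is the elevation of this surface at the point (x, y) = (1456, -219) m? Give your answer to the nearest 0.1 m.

-881.2 m

Let the plane be z = a·x + b·y + c.
Hole 2−Hole 1: −1109a + 510b = 1079;  Hole 3−Hole 1: −575a − 500b = −87.
Solving gives a = −0.584052, b = 0.845660.
Then c = -84 − a·1442 − b·714 = 154.40.
At (1456, -219): z = −850.4 − 185.2 + 154.40 = -881.2 m.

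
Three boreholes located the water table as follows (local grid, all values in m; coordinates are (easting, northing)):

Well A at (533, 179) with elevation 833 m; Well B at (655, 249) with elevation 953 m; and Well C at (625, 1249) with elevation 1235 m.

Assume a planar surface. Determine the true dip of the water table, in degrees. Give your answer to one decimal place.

40.8°

Let the plane be z = a·E + b·N + c.
Well B−Well A: 122a + 70b = 120;  Well C−Well A: 92a + 1070b = 402.
Solving gives a = 0.80790, b = 0.30624.
Gradient magnitude |∇z| = √(a² + b²) = √(0.65270 + 0.09378) = 0.86399.
True dip = arctan(0.86399) = 40.8°, dipping toward WSW (azimuth ≈ 249°).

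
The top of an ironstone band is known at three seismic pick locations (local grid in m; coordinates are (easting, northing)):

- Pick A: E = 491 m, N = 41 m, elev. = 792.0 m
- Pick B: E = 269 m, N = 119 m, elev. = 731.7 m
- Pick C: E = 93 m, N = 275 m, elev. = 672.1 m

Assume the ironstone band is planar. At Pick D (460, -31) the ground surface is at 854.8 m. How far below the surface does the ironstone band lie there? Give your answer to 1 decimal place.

Two edge vectors: Pick A→Pick B = (-222, 78, -60.3), Pick A→Pick C = (-398, 234, -119.9).
Normal n = (Pick A→Pick B) × (Pick A→Pick C) = (4758, -2618.4, -20904).
So ∂z/∂E = −n_x/n_z = 0.22761 and ∂z/∂N = −n_y/n_z = −0.12526.
Intercept c from Pick A: 792 − 111.76 + 5.14 = 685.38.
At (460, -31): z_contact = 104.70 + 3.88 + 685.38 = 793.96 m.
Depth below ground = 854.8 − 793.96 = 60.8 m.

60.8 m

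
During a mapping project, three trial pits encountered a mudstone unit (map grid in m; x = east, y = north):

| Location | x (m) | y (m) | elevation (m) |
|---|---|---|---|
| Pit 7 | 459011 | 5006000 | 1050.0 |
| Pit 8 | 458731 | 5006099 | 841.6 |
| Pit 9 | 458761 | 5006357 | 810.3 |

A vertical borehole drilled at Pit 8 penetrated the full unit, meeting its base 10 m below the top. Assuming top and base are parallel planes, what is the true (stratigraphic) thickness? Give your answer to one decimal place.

Two edge vectors: Pit 7→Pit 8 = (-280, 99, -208.4), Pit 7→Pit 9 = (-250, 357, -239.7).
Normal n = (Pit 7→Pit 8) × (Pit 7→Pit 9) = (50668.5, -15016, -75210).
So ∂z/∂x = −n_x/n_z = 0.67369 and ∂z/∂y = −n_y/n_z = −0.19965.
|∇z| = √(a²+b²) = 0.70266, so dip δ = arctan(0.70266) = 35.09°.
True thickness = vertical thickness × cos δ = 10 × cos 35.09° = 8.2 m.

8.2 m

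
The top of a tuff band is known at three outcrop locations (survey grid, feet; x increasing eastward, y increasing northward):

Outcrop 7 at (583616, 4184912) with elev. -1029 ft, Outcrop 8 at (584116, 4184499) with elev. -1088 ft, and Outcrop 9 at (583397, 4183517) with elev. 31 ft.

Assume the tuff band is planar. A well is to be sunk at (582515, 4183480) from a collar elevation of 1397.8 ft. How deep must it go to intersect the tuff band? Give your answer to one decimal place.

Let the plane be z = a·x + b·y + c.
Outcrop 8−Outcrop 7: 500a − 413b = −59;  Outcrop 9−Outcrop 7: −219a − 1395b = 1060.
Solving gives a = −0.660050739, b = −0.656235762.
Then c = -1029 − a·583616 − b·4184912 = 3130476.09.
At (582515, 4183480): z_contact = −384489.46 − 2745349.19 + 3130476.09 = 637.45 ft.
Depth below ground = 1397.8 − 637.45 = 760.4 ft.

760.4 ft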